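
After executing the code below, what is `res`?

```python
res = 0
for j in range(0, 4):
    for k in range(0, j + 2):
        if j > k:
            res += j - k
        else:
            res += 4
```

j=0,k=0: not 0>0, res = 0+4 = 4
j=0,k=1: not 0>1, res = 4+4 = 8
j=1,k=0: 1>0, res = 8+1 = 9
j=1,k=1: not 1>1, res = 9+4 = 13
j=1,k=2: not 1>2, res = 13+4 = 17
j=2,k=0: 2>0, res = 17+2 = 19
j=2,k=1: 2>1, res = 19+1 = 20
j=2,k=2: not 2>2, res = 20+4 = 24
j=2,k=3: not 2>3, res = 24+4 = 28
j=3,k=0: 3>0, res = 28+3 = 31
j=3,k=1: 3>1, res = 31+2 = 33
j=3,k=2: 3>2, res = 33+1 = 34
j=3,k=3: not 3>3, res = 34+4 = 38
j=3,k=4: not 3>4, res = 38+4 = 42

42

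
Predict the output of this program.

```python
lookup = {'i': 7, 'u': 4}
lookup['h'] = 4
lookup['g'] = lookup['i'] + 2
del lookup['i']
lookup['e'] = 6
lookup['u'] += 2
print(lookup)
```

{'u': 6, 'h': 4, 'g': 9, 'e': 6}

lookup['h'] = 4 → {'i': 7, 'u': 4, 'h': 4}
lookup['g'] = lookup['i']+2 = 9 → {'i': 7, 'u': 4, 'h': 4, 'g': 9}
del 'i' → {'u': 4, 'h': 4, 'g': 9}
lookup['e'] = 6 → {'u': 4, 'h': 4, 'g': 9, 'e': 6}
lookup['u'] = 4+2 = 6 → {'u': 6, 'h': 4, 'g': 9, 'e': 6}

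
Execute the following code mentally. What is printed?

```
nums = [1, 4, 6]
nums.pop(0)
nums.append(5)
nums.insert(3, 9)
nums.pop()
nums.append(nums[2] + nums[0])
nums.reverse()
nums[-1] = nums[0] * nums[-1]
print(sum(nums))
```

56

pop(0) removes 1 → [4, 6]
append 5 → [4, 6, 5]
insert 9 at 3 → [4, 6, 5, 9]
pop() removes 9 → [4, 6, 5]
append nums[2]+nums[0] = 5+4 = 9 → [4, 6, 5, 9]
reverse → [9, 5, 6, 4]
nums[-1] = nums[0]*nums[-1] = 9*4 = 36 → [9, 5, 6, 36]
sum = 56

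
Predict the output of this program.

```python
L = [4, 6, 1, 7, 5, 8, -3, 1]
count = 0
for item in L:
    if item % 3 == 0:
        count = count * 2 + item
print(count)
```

9

item=4: not %3==0
item=6: %3==0, count = 0*2+6 = 6
item=1: not %3==0
item=7: not %3==0
item=5: not %3==0
item=8: not %3==0
item=-3: %3==0, count = 6*2+(-3) = 9
item=1: not %3==0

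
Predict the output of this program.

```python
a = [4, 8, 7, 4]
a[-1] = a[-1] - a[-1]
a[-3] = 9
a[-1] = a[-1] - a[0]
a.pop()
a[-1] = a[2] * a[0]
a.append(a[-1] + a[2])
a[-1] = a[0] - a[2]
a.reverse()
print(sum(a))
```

a[-1] = a[-1]-a[-1] = 4-4 = 0 → [4, 8, 7, 0]
a[-3] = 9 → [4, 9, 7, 0]
a[-1] = a[-1]-a[0] = 0-4 = -4 → [4, 9, 7, -4]
pop() removes -4 → [4, 9, 7]
a[-1] = a[2]*a[0] = 7*4 = 28 → [4, 9, 28]
append a[-1]+a[2] = 28+28 = 56 → [4, 9, 28, 56]
a[-1] = a[0]-a[2] = 4-28 = -24 → [4, 9, 28, -24]
reverse → [-24, 28, 9, 4]
sum = 17

17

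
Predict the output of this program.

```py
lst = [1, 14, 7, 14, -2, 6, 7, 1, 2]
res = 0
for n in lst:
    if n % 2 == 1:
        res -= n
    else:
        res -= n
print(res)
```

-50

n=1: odd, res = 0-1 = -1
n=14: not odd, res = (-1)-14 = -15
n=7: odd, res = (-15)-7 = -22
n=14: not odd, res = (-22)-14 = -36
n=-2: not odd, res = (-36)-(-2) = -34
n=6: not odd, res = (-34)-6 = -40
n=7: odd, res = (-40)-7 = -47
n=1: odd, res = (-47)-1 = -48
n=2: not odd, res = (-48)-2 = -50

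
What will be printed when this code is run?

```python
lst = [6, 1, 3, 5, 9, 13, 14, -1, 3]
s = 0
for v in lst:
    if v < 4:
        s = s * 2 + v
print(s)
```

v=6: not <4
v=1: <4, s = 0*2+1 = 1
v=3: <4, s = 1*2+3 = 5
v=5: not <4
v=9: not <4
v=13: not <4
v=14: not <4
v=-1: <4, s = 5*2+(-1) = 9
v=3: <4, s = 9*2+3 = 21

21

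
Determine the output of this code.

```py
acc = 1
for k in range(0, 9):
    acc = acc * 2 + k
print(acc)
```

k=0: acc = 1*2+0 = 2
k=1: acc = 2*2+1 = 5
k=2: acc = 5*2+2 = 12
k=3: acc = 12*2+3 = 27
k=4: acc = 27*2+4 = 58
k=5: acc = 58*2+5 = 121
k=6: acc = 121*2+6 = 248
k=7: acc = 248*2+7 = 503
k=8: acc = 503*2+8 = 1014

1014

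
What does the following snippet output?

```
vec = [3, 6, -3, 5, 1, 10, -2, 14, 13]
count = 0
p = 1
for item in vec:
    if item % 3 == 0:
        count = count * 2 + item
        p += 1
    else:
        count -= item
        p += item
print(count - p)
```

-65

item=3: %3==0, count = 0*2+3 = 3; p=2
item=6: %3==0, count = 3*2+6 = 12; p=3
item=-3: %3==0, count = 12*2+(-3) = 21; p=4
item=5: not %3==0, count = 21-5 = 16; p=9
item=1: not %3==0, count = 16-1 = 15; p=10
item=10: not %3==0, count = 15-10 = 5; p=20
item=-2: not %3==0, count = 5-(-2) = 7; p=18
item=14: not %3==0, count = 7-14 = -7; p=32
item=13: not %3==0, count = (-7)-13 = -20; p=45
count-p = (-20)-45 = -65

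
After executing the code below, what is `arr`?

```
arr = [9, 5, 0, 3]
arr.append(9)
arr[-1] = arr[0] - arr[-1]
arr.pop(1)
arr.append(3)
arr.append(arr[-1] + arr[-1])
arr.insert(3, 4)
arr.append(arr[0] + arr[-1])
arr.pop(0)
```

append 9 → [9, 5, 0, 3, 9]
arr[-1] = arr[0]-arr[-1] = 9-9 = 0 → [9, 5, 0, 3, 0]
pop(1) removes 5 → [9, 0, 3, 0]
append 3 → [9, 0, 3, 0, 3]
append arr[-1]+arr[-1] = 3+3 = 6 → [9, 0, 3, 0, 3, 6]
insert 4 at 3 → [9, 0, 3, 4, 0, 3, 6]
append arr[0]+arr[-1] = 9+6 = 15 → [9, 0, 3, 4, 0, 3, 6, 15]
pop(0) removes 9 → [0, 3, 4, 0, 3, 6, 15]

[0, 3, 4, 0, 3, 6, 15]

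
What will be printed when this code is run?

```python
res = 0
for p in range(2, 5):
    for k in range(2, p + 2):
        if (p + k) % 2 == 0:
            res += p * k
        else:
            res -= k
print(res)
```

20

p=2,k=2: even sum, res = 0+4 = 4
p=2,k=3: odd sum, res = 4-3 = 1
p=3,k=2: odd sum, res = 1-2 = -1
p=3,k=3: even sum, res = (-1)+9 = 8
p=3,k=4: odd sum, res = 8-4 = 4
p=4,k=2: even sum, res = 4+8 = 12
p=4,k=3: odd sum, res = 12-3 = 9
p=4,k=4: even sum, res = 9+16 = 25
p=4,k=5: odd sum, res = 25-5 = 20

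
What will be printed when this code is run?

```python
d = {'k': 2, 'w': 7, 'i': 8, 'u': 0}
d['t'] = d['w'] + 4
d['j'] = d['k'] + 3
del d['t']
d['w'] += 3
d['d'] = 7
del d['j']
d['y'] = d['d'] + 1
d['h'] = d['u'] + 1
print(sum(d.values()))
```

36

d['t'] = d['w']+4 = 11 → {'k': 2, 'w': 7, 'i': 8, 'u': 0, 't': 11}
d['j'] = d['k']+3 = 5 → {'k': 2, 'w': 7, 'i': 8, 'u': 0, 't': 11, 'j': 5}
del 't' → {'k': 2, 'w': 7, 'i': 8, 'u': 0, 'j': 5}
d['w'] = 7+3 = 10 → {'k': 2, 'w': 10, 'i': 8, 'u': 0, 'j': 5}
d['d'] = 7 → {'k': 2, 'w': 10, 'i': 8, 'u': 0, 'j': 5, 'd': 7}
del 'j' → {'k': 2, 'w': 10, 'i': 8, 'u': 0, 'd': 7}
d['y'] = d['d']+1 = 8 → {'k': 2, 'w': 10, 'i': 8, 'u': 0, 'd': 7, 'y': 8}
d['h'] = d['u']+1 = 1 → {'k': 2, 'w': 10, 'i': 8, 'u': 0, 'd': 7, 'y': 8, 'h': 1}
sum of values = 36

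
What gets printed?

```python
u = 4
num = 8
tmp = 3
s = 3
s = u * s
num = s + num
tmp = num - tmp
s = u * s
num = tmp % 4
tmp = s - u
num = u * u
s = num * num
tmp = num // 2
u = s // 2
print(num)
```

16

s = 4*3 = 12
num = 12+8 = 20
tmp = 20-3 = 17
s = 4*12 = 48
num = 17%4 = 1
tmp = 48-4 = 44
num = 4*4 = 16
s = 16*16 = 256
tmp = 16//2 = 8
u = 256//2 = 128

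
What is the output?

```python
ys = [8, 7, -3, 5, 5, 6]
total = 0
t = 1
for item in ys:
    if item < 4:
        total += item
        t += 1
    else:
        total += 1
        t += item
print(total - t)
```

-31

item=8: not <4, total = 0+1 = 1; t=9
item=7: not <4, total = 1+1 = 2; t=16
item=-3: <4, total = 2+(-3) = -1; t=17
item=5: not <4, total = (-1)+1 = 0; t=22
item=5: not <4, total = 0+1 = 1; t=27
item=6: not <4, total = 1+1 = 2; t=33
total-t = 2-33 = -31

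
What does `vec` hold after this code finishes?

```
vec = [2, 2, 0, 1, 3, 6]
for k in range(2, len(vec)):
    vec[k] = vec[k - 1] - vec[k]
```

k=2: vec[2] = 2-0 = 2 → [2, 2, 2, 1, 3, 6]
k=3: vec[3] = 2-1 = 1 → [2, 2, 2, 1, 3, 6]
k=4: vec[4] = 1-3 = -2 → [2, 2, 2, 1, -2, 6]
k=5: vec[5] = (-2)-6 = -8 → [2, 2, 2, 1, -2, -8]

[2, 2, 2, 1, -2, -8]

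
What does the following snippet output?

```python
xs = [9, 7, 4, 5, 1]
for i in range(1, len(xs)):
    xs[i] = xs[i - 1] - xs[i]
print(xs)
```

i=1: xs[1] = 9-7 = 2 → [9, 2, 4, 5, 1]
i=2: xs[2] = 2-4 = -2 → [9, 2, -2, 5, 1]
i=3: xs[3] = (-2)-5 = -7 → [9, 2, -2, -7, 1]
i=4: xs[4] = (-7)-1 = -8 → [9, 2, -2, -7, -8]

[9, 2, -2, -7, -8]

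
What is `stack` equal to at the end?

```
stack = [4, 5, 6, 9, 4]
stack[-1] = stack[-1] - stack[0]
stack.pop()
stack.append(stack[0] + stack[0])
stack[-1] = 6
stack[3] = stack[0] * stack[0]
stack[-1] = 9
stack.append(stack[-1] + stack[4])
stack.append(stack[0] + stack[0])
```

stack[-1] = stack[-1]-stack[0] = 4-4 = 0 → [4, 5, 6, 9, 0]
pop() removes 0 → [4, 5, 6, 9]
append stack[0]+stack[0] = 4+4 = 8 → [4, 5, 6, 9, 8]
stack[-1] = 6 → [4, 5, 6, 9, 6]
stack[3] = stack[0]*stack[0] = 4*4 = 16 → [4, 5, 6, 16, 6]
stack[-1] = 9 → [4, 5, 6, 16, 9]
append stack[-1]+stack[4] = 9+9 = 18 → [4, 5, 6, 16, 9, 18]
append stack[0]+stack[0] = 4+4 = 8 → [4, 5, 6, 16, 9, 18, 8]

[4, 5, 6, 16, 9, 18, 8]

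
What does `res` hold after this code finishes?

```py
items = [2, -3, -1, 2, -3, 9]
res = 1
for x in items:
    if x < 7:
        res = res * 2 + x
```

x=2: <7, res = 1*2+2 = 4
x=-3: <7, res = 4*2+(-3) = 5
x=-1: <7, res = 5*2+(-1) = 9
x=2: <7, res = 9*2+2 = 20
x=-3: <7, res = 20*2+(-3) = 37
x=9: not <7

37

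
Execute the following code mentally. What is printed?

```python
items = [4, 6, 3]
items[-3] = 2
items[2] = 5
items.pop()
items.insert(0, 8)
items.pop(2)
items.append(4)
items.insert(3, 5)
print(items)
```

[8, 2, 4, 5]

items[-3] = 2 → [2, 6, 3]
items[2] = 5 → [2, 6, 5]
pop() removes 5 → [2, 6]
insert 8 at 0 → [8, 2, 6]
pop(2) removes 6 → [8, 2]
append 4 → [8, 2, 4]
insert 5 at 3 → [8, 2, 4, 5]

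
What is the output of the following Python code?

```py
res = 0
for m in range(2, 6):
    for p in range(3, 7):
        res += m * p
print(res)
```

m=2,p=3: res = 0+6 = 6
m=2,p=4: res = 6+8 = 14
m=2,p=5: res = 14+10 = 24
m=2,p=6: res = 24+12 = 36
m=3,p=3: res = 36+9 = 45
m=3,p=4: res = 45+12 = 57
m=3,p=5: res = 57+15 = 72
m=3,p=6: res = 72+18 = 90
m=4,p=3: res = 90+12 = 102
m=4,p=4: res = 102+16 = 118
m=4,p=5: res = 118+20 = 138
m=4,p=6: res = 138+24 = 162
m=5,p=3: res = 162+15 = 177
m=5,p=4: res = 177+20 = 197
m=5,p=5: res = 197+25 = 222
m=5,p=6: res = 222+30 = 252

252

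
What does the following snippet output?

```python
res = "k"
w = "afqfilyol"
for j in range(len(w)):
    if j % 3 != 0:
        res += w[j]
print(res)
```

j=0: skip
j=1: add 'f' → 'kf'
j=2: add 'q' → 'kfq'
j=3: skip
j=4: add 'i' → 'kfqi'
j=5: add 'l' → 'kfqil'
j=6: skip
j=7: add 'o' → 'kfqilo'
j=8: add 'l' → 'kfqilol'

kfqilol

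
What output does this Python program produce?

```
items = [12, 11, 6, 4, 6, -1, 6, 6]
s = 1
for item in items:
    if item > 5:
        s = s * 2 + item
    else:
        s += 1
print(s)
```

item=12: >5, s = 1*2+12 = 14
item=11: >5, s = 14*2+11 = 39
item=6: >5, s = 39*2+6 = 84
item=4: not >5, s = 84+1 = 85
item=6: >5, s = 85*2+6 = 176
item=-1: not >5, s = 176+1 = 177
item=6: >5, s = 177*2+6 = 360
item=6: >5, s = 360*2+6 = 726

726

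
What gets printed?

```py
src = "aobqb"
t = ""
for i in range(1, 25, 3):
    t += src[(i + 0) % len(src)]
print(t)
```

obbaqobb

i=1: add src[1]='o' → 'o'
i=4: add src[4]='b' → 'ob'
i=7: add src[2]='b' → 'obb'
i=10: add src[0]='a' → 'obba'
i=13: add src[3]='q' → 'obbaq'
i=16: add src[1]='o' → 'obbaqo'
i=19: add src[4]='b' → 'obbaqob'
i=22: add src[2]='b' → 'obbaqobb'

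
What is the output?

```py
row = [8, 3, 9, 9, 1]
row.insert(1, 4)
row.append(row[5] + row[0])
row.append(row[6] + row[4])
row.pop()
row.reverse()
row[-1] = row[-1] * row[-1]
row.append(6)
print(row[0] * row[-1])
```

54

insert 4 at 1 → [8, 4, 3, 9, 9, 1]
append row[5]+row[0] = 1+8 = 9 → [8, 4, 3, 9, 9, 1, 9]
append row[6]+row[4] = 9+9 = 18 → [8, 4, 3, 9, 9, 1, 9, 18]
pop() removes 18 → [8, 4, 3, 9, 9, 1, 9]
reverse → [9, 1, 9, 9, 3, 4, 8]
row[-1] = row[-1]*row[-1] = 8*8 = 64 → [9, 1, 9, 9, 3, 4, 64]
append 6 → [9, 1, 9, 9, 3, 4, 64, 6]
row[0]*row[-1] = 9*6 = 54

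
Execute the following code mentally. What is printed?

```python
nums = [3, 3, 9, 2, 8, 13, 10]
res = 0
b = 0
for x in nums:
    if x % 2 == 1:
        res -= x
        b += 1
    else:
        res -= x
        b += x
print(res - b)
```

-72

x=3: odd, res = 0-3 = -3; b=1
x=3: odd, res = (-3)-3 = -6; b=2
x=9: odd, res = (-6)-9 = -15; b=3
x=2: not odd, res = (-15)-2 = -17; b=5
x=8: not odd, res = (-17)-8 = -25; b=13
x=13: odd, res = (-25)-13 = -38; b=14
x=10: not odd, res = (-38)-10 = -48; b=24
res-b = (-48)-24 = -72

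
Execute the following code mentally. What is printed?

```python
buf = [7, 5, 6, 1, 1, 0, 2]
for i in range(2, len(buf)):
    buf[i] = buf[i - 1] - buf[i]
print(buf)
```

i=2: buf[2] = 5-6 = -1 → [7, 5, -1, 1, 1, 0, 2]
i=3: buf[3] = (-1)-1 = -2 → [7, 5, -1, -2, 1, 0, 2]
i=4: buf[4] = (-2)-1 = -3 → [7, 5, -1, -2, -3, 0, 2]
i=5: buf[5] = (-3)-0 = -3 → [7, 5, -1, -2, -3, -3, 2]
i=6: buf[6] = (-3)-2 = -5 → [7, 5, -1, -2, -3, -3, -5]

[7, 5, -1, -2, -3, -3, -5]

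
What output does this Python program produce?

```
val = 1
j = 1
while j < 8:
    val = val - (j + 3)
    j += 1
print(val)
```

j=1: val = 1-4 = -3
j=2: val = (-3)-5 = -8
j=3: val = (-8)-6 = -14
j=4: val = (-14)-7 = -21
j=5: val = (-21)-8 = -29
j=6: val = (-29)-9 = -38
j=7: val = (-38)-10 = -48

-48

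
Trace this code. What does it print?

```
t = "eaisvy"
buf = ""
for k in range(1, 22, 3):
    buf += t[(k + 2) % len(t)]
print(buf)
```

seseses

k=1: add t[3]='s' → 's'
k=4: add t[0]='e' → 'se'
k=7: add t[3]='s' → 'ses'
k=10: add t[0]='e' → 'sese'
k=13: add t[3]='s' → 'seses'
k=16: add t[0]='e' → 'sesese'
k=19: add t[3]='s' → 'seseses'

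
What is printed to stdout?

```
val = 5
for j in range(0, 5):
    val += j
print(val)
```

15

j=0: val = 5+0 = 5
j=1: val = 5+1 = 6
j=2: val = 6+2 = 8
j=3: val = 8+3 = 11
j=4: val = 11+4 = 15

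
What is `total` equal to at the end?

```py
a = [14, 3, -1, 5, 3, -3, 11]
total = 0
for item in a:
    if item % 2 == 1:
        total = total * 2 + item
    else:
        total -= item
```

-759

item=14: not odd, total = 0-14 = -14
item=3: odd, total = (-14)*2+3 = -25
item=-1: odd, total = (-25)*2+(-1) = -51
item=5: odd, total = (-51)*2+5 = -97
item=3: odd, total = (-97)*2+3 = -191
item=-3: odd, total = (-191)*2+(-3) = -385
item=11: odd, total = (-385)*2+11 = -759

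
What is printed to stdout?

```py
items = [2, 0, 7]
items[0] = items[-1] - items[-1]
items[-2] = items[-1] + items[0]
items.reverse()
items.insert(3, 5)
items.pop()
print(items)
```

[7, 7, 0]

items[0] = items[-1]-items[-1] = 7-7 = 0 → [0, 0, 7]
items[-2] = items[-1]+items[0] = 7+0 = 7 → [0, 7, 7]
reverse → [7, 7, 0]
insert 5 at 3 → [7, 7, 0, 5]
pop() removes 5 → [7, 7, 0]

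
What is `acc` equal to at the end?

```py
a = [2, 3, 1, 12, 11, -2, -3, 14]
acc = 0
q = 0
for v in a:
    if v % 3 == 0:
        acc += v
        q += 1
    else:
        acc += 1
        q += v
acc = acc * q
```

493

v=2: not %3==0, acc = 0+1 = 1; q=2
v=3: %3==0, acc = 1+3 = 4; q=3
v=1: not %3==0, acc = 4+1 = 5; q=4
v=12: %3==0, acc = 5+12 = 17; q=5
v=11: not %3==0, acc = 17+1 = 18; q=16
v=-2: not %3==0, acc = 18+1 = 19; q=14
v=-3: %3==0, acc = 19+(-3) = 16; q=15
v=14: not %3==0, acc = 16+1 = 17; q=29
acc*q = 17*29 = 493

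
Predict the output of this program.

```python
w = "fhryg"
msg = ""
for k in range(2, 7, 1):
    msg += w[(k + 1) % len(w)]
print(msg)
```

ygfhr

k=2: add w[3]='y' → 'y'
k=3: add w[4]='g' → 'yg'
k=4: add w[0]='f' → 'ygf'
k=5: add w[1]='h' → 'ygfh'
k=6: add w[2]='r' → 'ygfhr'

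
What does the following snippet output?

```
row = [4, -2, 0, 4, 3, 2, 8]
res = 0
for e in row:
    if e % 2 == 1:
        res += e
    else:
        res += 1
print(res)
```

9

e=4: not odd, res = 0+1 = 1
e=-2: not odd, res = 1+1 = 2
e=0: not odd, res = 2+1 = 3
e=4: not odd, res = 3+1 = 4
e=3: odd, res = 4+3 = 7
e=2: not odd, res = 7+1 = 8
e=8: not odd, res = 8+1 = 9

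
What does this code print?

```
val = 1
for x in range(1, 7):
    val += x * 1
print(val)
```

x=1: val = 1+1*1 = 2
x=2: val = 2+2*1 = 4
x=3: val = 4+3*1 = 7
x=4: val = 7+4*1 = 11
x=5: val = 11+5*1 = 16
x=6: val = 16+6*1 = 22

22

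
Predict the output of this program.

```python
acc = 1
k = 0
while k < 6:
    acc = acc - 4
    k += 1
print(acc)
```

-23

k=0: acc = 1-4 = -3
k=1: acc = (-3)-4 = -7
k=2: acc = (-7)-4 = -11
k=3: acc = (-11)-4 = -15
k=4: acc = (-15)-4 = -19
k=5: acc = (-19)-4 = -23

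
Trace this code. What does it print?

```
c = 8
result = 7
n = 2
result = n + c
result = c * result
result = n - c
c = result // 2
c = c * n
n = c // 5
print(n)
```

result = 2+8 = 10
result = 8*10 = 80
result = 2-8 = -6
c = (-6)//2 = -3
c = (-3)*2 = -6
n = (-6)//5 = -2

-2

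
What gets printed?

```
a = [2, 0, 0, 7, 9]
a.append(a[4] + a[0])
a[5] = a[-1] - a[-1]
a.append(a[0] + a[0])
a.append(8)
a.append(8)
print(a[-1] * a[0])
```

append a[4]+a[0] = 9+2 = 11 → [2, 0, 0, 7, 9, 11]
a[5] = a[-1]-a[-1] = 11-11 = 0 → [2, 0, 0, 7, 9, 0]
append a[0]+a[0] = 2+2 = 4 → [2, 0, 0, 7, 9, 0, 4]
append 8 → [2, 0, 0, 7, 9, 0, 4, 8]
append 8 → [2, 0, 0, 7, 9, 0, 4, 8, 8]
a[-1]*a[0] = 8*2 = 16

16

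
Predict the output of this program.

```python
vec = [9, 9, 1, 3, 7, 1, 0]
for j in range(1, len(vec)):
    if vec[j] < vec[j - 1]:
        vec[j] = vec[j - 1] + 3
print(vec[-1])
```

j=1: 9>=9, unchanged → [9, 9, 1, 3, 7, 1, 0]
j=2: 1<9, vec[2] = 9+3 = 12 → [9, 9, 12, 3, 7, 1, 0]
j=3: 3<12, vec[3] = 12+3 = 15 → [9, 9, 12, 15, 7, 1, 0]
j=4: 7<15, vec[4] = 15+3 = 18 → [9, 9, 12, 15, 18, 1, 0]
j=5: 1<18, vec[5] = 18+3 = 21 → [9, 9, 12, 15, 18, 21, 0]
j=6: 0<21, vec[6] = 21+3 = 24 → [9, 9, 12, 15, 18, 21, 24]

24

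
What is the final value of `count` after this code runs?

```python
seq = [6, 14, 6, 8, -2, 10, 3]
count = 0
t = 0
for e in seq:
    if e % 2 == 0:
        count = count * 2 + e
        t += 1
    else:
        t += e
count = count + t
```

e=6: even, count = 0*2+6 = 6; t=1
e=14: even, count = 6*2+14 = 26; t=2
e=6: even, count = 26*2+6 = 58; t=3
e=8: even, count = 58*2+8 = 124; t=4
e=-2: even, count = 124*2+(-2) = 246; t=5
e=10: even, count = 246*2+10 = 502; t=6
e=3: not even; t=9
count+t = 502+9 = 511

511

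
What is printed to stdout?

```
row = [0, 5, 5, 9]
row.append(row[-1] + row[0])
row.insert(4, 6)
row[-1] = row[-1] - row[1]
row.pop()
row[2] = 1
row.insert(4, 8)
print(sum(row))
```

append row[-1]+row[0] = 9+0 = 9 → [0, 5, 5, 9, 9]
insert 6 at 4 → [0, 5, 5, 9, 6, 9]
row[-1] = row[-1]-row[1] = 9-5 = 4 → [0, 5, 5, 9, 6, 4]
pop() removes 4 → [0, 5, 5, 9, 6]
row[2] = 1 → [0, 5, 1, 9, 6]
insert 8 at 4 → [0, 5, 1, 9, 8, 6]
sum = 29

29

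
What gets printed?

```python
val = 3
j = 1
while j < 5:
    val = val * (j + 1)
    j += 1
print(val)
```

j=1: val = 3*2 = 6
j=2: val = 6*3 = 18
j=3: val = 18*4 = 72
j=4: val = 72*5 = 360

360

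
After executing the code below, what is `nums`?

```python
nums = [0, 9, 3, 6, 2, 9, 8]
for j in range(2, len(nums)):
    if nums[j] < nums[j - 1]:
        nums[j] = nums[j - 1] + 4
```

[0, 9, 13, 17, 21, 25, 29]

j=2: 3<9, nums[2] = 9+4 = 13 → [0, 9, 13, 6, 2, 9, 8]
j=3: 6<13, nums[3] = 13+4 = 17 → [0, 9, 13, 17, 2, 9, 8]
j=4: 2<17, nums[4] = 17+4 = 21 → [0, 9, 13, 17, 21, 9, 8]
j=5: 9<21, nums[5] = 21+4 = 25 → [0, 9, 13, 17, 21, 25, 8]
j=6: 8<25, nums[6] = 25+4 = 29 → [0, 9, 13, 17, 21, 25, 29]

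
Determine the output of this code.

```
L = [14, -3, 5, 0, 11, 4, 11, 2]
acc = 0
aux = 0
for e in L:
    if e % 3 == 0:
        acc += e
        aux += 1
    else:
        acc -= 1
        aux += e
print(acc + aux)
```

e=14: not %3==0, acc = 0-1 = -1; aux=14
e=-3: %3==0, acc = (-1)+(-3) = -4; aux=15
e=5: not %3==0, acc = (-4)-1 = -5; aux=20
e=0: %3==0, acc = (-5)+0 = -5; aux=21
e=11: not %3==0, acc = (-5)-1 = -6; aux=32
e=4: not %3==0, acc = (-6)-1 = -7; aux=36
e=11: not %3==0, acc = (-7)-1 = -8; aux=47
e=2: not %3==0, acc = (-8)-1 = -9; aux=49
acc+aux = (-9)+49 = 40

40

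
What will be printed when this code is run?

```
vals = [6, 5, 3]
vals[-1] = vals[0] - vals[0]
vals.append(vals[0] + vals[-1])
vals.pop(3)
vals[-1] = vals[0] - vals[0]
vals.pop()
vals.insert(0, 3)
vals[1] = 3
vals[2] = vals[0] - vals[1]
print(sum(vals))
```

6

vals[-1] = vals[0]-vals[0] = 6-6 = 0 → [6, 5, 0]
append vals[0]+vals[-1] = 6+0 = 6 → [6, 5, 0, 6]
pop(3) removes 6 → [6, 5, 0]
vals[-1] = vals[0]-vals[0] = 6-6 = 0 → [6, 5, 0]
pop() removes 0 → [6, 5]
insert 3 at 0 → [3, 6, 5]
vals[1] = 3 → [3, 3, 5]
vals[2] = vals[0]-vals[1] = 3-3 = 0 → [3, 3, 0]
sum = 6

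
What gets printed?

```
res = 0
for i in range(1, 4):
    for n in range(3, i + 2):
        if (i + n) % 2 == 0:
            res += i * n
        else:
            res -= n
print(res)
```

2

i=2,n=3: odd sum, res = 0-3 = -3
i=3,n=3: even sum, res = (-3)+9 = 6
i=3,n=4: odd sum, res = 6-4 = 2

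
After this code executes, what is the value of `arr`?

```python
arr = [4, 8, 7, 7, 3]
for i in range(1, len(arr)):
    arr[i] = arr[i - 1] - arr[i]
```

[4, -4, -11, -18, -21]

i=1: arr[1] = 4-8 = -4 → [4, -4, 7, 7, 3]
i=2: arr[2] = (-4)-7 = -11 → [4, -4, -11, 7, 3]
i=3: arr[3] = (-11)-7 = -18 → [4, -4, -11, -18, 3]
i=4: arr[4] = (-18)-3 = -21 → [4, -4, -11, -18, -21]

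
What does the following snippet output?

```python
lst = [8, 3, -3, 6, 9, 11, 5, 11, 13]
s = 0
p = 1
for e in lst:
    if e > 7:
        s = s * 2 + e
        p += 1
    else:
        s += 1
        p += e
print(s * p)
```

5627

e=8: >7, s = 0*2+8 = 8; p=2
e=3: not >7, s = 8+1 = 9; p=5
e=-3: not >7, s = 9+1 = 10; p=2
e=6: not >7, s = 10+1 = 11; p=8
e=9: >7, s = 11*2+9 = 31; p=9
e=11: >7, s = 31*2+11 = 73; p=10
e=5: not >7, s = 73+1 = 74; p=15
e=11: >7, s = 74*2+11 = 159; p=16
e=13: >7, s = 159*2+13 = 331; p=17
s*p = 331*17 = 5627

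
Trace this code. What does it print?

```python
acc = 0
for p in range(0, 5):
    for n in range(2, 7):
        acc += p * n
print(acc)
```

200

p=0,n=2: acc = 0+0 = 0
p=0,n=3: acc = 0+0 = 0
p=0,n=4: acc = 0+0 = 0
p=0,n=5: acc = 0+0 = 0
p=0,n=6: acc = 0+0 = 0
p=1,n=2: acc = 0+2 = 2
p=1,n=3: acc = 2+3 = 5
p=1,n=4: acc = 5+4 = 9
p=1,n=5: acc = 9+5 = 14
p=1,n=6: acc = 14+6 = 20
p=2,n=2: acc = 20+4 = 24
p=2,n=3: acc = 24+6 = 30
p=2,n=4: acc = 30+8 = 38
p=2,n=5: acc = 38+10 = 48
p=2,n=6: acc = 48+12 = 60
p=3,n=2: acc = 60+6 = 66
p=3,n=3: acc = 66+9 = 75
p=3,n=4: acc = 75+12 = 87
p=3,n=5: acc = 87+15 = 102
p=3,n=6: acc = 102+18 = 120
p=4,n=2: acc = 120+8 = 128
p=4,n=3: acc = 128+12 = 140
p=4,n=4: acc = 140+16 = 156
p=4,n=5: acc = 156+20 = 176
p=4,n=6: acc = 176+24 = 200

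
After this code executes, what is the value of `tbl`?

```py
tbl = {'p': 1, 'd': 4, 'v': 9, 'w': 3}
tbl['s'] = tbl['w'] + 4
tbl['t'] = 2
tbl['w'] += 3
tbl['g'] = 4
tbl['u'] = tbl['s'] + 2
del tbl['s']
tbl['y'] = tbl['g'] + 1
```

{'p': 1, 'd': 4, 'v': 9, 'w': 6, 't': 2, 'g': 4, 'u': 9, 'y': 5}

tbl['s'] = tbl['w']+4 = 7 → {'p': 1, 'd': 4, 'v': 9, 'w': 3, 's': 7}
tbl['t'] = 2 → {'p': 1, 'd': 4, 'v': 9, 'w': 3, 's': 7, 't': 2}
tbl['w'] = 3+3 = 6 → {'p': 1, 'd': 4, 'v': 9, 'w': 6, 's': 7, 't': 2}
tbl['g'] = 4 → {'p': 1, 'd': 4, 'v': 9, 'w': 6, 's': 7, 't': 2, 'g': 4}
tbl['u'] = tbl['s']+2 = 9 → {'p': 1, 'd': 4, 'v': 9, 'w': 6, 's': 7, 't': 2, 'g': 4, 'u': 9}
del 's' → {'p': 1, 'd': 4, 'v': 9, 'w': 6, 't': 2, 'g': 4, 'u': 9}
tbl['y'] = tbl['g']+1 = 5 → {'p': 1, 'd': 4, 'v': 9, 'w': 6, 't': 2, 'g': 4, 'u': 9, 'y': 5}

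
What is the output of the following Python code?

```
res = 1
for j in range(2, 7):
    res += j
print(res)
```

21

j=2: res = 1+2 = 3
j=3: res = 3+3 = 6
j=4: res = 6+4 = 10
j=5: res = 10+5 = 15
j=6: res = 15+6 = 21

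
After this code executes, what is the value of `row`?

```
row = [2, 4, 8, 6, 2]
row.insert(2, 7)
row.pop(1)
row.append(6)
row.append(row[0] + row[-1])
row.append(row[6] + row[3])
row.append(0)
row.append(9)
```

[2, 7, 8, 6, 2, 6, 8, 14, 0, 9]

insert 7 at 2 → [2, 4, 7, 8, 6, 2]
pop(1) removes 4 → [2, 7, 8, 6, 2]
append 6 → [2, 7, 8, 6, 2, 6]
append row[0]+row[-1] = 2+6 = 8 → [2, 7, 8, 6, 2, 6, 8]
append row[6]+row[3] = 8+6 = 14 → [2, 7, 8, 6, 2, 6, 8, 14]
append 0 → [2, 7, 8, 6, 2, 6, 8, 14, 0]
append 9 → [2, 7, 8, 6, 2, 6, 8, 14, 0, 9]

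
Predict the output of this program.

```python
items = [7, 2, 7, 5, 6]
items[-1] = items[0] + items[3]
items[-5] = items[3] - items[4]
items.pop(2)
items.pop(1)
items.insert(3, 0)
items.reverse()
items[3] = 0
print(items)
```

[0, 12, 5, 0]

items[-1] = items[0]+items[3] = 7+5 = 12 → [7, 2, 7, 5, 12]
items[-5] = items[3]-items[4] = 5-12 = -7 → [-7, 2, 7, 5, 12]
pop(2) removes 7 → [-7, 2, 5, 12]
pop(1) removes 2 → [-7, 5, 12]
insert 0 at 3 → [-7, 5, 12, 0]
reverse → [0, 12, 5, -7]
items[3] = 0 → [0, 12, 5, 0]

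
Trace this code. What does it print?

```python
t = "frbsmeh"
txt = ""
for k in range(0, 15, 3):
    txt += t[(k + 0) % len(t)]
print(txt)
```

fshbe

k=0: add t[0]='f' → 'f'
k=3: add t[3]='s' → 'fs'
k=6: add t[6]='h' → 'fsh'
k=9: add t[2]='b' → 'fshb'
k=12: add t[5]='e' → 'fshbe'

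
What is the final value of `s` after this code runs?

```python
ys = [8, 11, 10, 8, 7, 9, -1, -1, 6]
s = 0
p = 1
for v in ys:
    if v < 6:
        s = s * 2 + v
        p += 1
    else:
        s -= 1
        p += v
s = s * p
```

v=8: not <6, s = 0-1 = -1; p=9
v=11: not <6, s = (-1)-1 = -2; p=20
v=10: not <6, s = (-2)-1 = -3; p=30
v=8: not <6, s = (-3)-1 = -4; p=38
v=7: not <6, s = (-4)-1 = -5; p=45
v=9: not <6, s = (-5)-1 = -6; p=54
v=-1: <6, s = (-6)*2+(-1) = -13; p=55
v=-1: <6, s = (-13)*2+(-1) = -27; p=56
v=6: not <6, s = (-27)-1 = -28; p=62
s*p = (-28)*62 = -1736

-1736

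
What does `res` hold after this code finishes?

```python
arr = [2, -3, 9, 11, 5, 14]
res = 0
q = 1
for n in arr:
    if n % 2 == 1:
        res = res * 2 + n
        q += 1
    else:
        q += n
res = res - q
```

n=2: not odd; q=3
n=-3: odd, res = 0*2+(-3) = -3; q=4
n=9: odd, res = (-3)*2+9 = 3; q=5
n=11: odd, res = 3*2+11 = 17; q=6
n=5: odd, res = 17*2+5 = 39; q=7
n=14: not odd; q=21
res-q = 39-21 = 18

18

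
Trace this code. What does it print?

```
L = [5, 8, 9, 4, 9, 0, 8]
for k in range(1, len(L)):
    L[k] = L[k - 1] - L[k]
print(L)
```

[5, -3, -12, -16, -25, -25, -33]

k=1: L[1] = 5-8 = -3 → [5, -3, 9, 4, 9, 0, 8]
k=2: L[2] = (-3)-9 = -12 → [5, -3, -12, 4, 9, 0, 8]
k=3: L[3] = (-12)-4 = -16 → [5, -3, -12, -16, 9, 0, 8]
k=4: L[4] = (-16)-9 = -25 → [5, -3, -12, -16, -25, 0, 8]
k=5: L[5] = (-25)-0 = -25 → [5, -3, -12, -16, -25, -25, 8]
k=6: L[6] = (-25)-8 = -33 → [5, -3, -12, -16, -25, -25, -33]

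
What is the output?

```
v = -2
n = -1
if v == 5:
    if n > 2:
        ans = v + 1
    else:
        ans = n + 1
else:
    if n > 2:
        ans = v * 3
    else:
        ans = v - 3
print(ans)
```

v=-2, n=-1
v == 5 is False; n > 2 is False
→ ans = v - 3 = -5

-5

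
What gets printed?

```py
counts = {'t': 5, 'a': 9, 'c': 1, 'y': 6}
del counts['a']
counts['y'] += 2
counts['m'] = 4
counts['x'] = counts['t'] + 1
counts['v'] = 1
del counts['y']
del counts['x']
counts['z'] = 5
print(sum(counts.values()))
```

del 'a' → {'t': 5, 'c': 1, 'y': 6}
counts['y'] = 6+2 = 8 → {'t': 5, 'c': 1, 'y': 8}
counts['m'] = 4 → {'t': 5, 'c': 1, 'y': 8, 'm': 4}
counts['x'] = counts['t']+1 = 6 → {'t': 5, 'c': 1, 'y': 8, 'm': 4, 'x': 6}
counts['v'] = 1 → {'t': 5, 'c': 1, 'y': 8, 'm': 4, 'x': 6, 'v': 1}
del 'y' → {'t': 5, 'c': 1, 'm': 4, 'x': 6, 'v': 1}
del 'x' → {'t': 5, 'c': 1, 'm': 4, 'v': 1}
counts['z'] = 5 → {'t': 5, 'c': 1, 'm': 4, 'v': 1, 'z': 5}
sum of values = 16

16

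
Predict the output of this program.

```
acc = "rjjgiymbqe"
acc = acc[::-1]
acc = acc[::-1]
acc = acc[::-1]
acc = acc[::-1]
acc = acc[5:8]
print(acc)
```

reverse → 'eqbmyigjjr'
reverse → 'rjjgiymbqe'
reverse → 'eqbmyigjjr'
reverse → 'rjjgiymbqe'
slice [5:8] → 'ymb'

ymb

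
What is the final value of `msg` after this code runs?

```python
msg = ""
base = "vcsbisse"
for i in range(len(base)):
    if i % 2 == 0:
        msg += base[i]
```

i=0: add 'v' → 'v'
i=1: skip
i=2: add 's' → 'vs'
i=3: skip
i=4: add 'i' → 'vsi'
i=5: skip
i=6: add 's' → 'vsis'
i=7: skip

'vsis'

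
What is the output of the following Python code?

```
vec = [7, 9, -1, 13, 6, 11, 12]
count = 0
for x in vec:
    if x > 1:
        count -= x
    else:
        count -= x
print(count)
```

-57

x=7: >1, count = 0-7 = -7
x=9: >1, count = (-7)-9 = -16
x=-1: not >1, count = (-16)-(-1) = -15
x=13: >1, count = (-15)-13 = -28
x=6: >1, count = (-28)-6 = -34
x=11: >1, count = (-34)-11 = -45
x=12: >1, count = (-45)-12 = -57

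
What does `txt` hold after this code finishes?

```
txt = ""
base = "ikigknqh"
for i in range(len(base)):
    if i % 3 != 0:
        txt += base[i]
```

'kiknh'

i=0: skip
i=1: add 'k' → 'k'
i=2: add 'i' → 'ki'
i=3: skip
i=4: add 'k' → 'kik'
i=5: add 'n' → 'kikn'
i=6: skip
i=7: add 'h' → 'kiknh'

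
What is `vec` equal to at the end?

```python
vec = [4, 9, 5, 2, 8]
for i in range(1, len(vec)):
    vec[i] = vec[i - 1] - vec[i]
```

i=1: vec[1] = 4-9 = -5 → [4, -5, 5, 2, 8]
i=2: vec[2] = (-5)-5 = -10 → [4, -5, -10, 2, 8]
i=3: vec[3] = (-10)-2 = -12 → [4, -5, -10, -12, 8]
i=4: vec[4] = (-12)-8 = -20 → [4, -5, -10, -12, -20]

[4, -5, -10, -12, -20]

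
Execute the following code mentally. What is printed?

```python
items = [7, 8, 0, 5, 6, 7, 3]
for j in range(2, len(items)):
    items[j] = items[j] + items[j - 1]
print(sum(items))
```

110

j=2: items[2] = 0+8 = 8 → [7, 8, 8, 5, 6, 7, 3]
j=3: items[3] = 5+8 = 13 → [7, 8, 8, 13, 6, 7, 3]
j=4: items[4] = 6+13 = 19 → [7, 8, 8, 13, 19, 7, 3]
j=5: items[5] = 7+19 = 26 → [7, 8, 8, 13, 19, 26, 3]
j=6: items[6] = 3+26 = 29 → [7, 8, 8, 13, 19, 26, 29]
sum = 110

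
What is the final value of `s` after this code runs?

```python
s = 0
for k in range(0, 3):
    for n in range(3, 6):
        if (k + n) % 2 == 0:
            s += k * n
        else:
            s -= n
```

-4

k=0,n=3: odd sum, s = 0-3 = -3
k=0,n=4: even sum, s = (-3)+0 = -3
k=0,n=5: odd sum, s = (-3)-5 = -8
k=1,n=3: even sum, s = (-8)+3 = -5
k=1,n=4: odd sum, s = (-5)-4 = -9
k=1,n=5: even sum, s = (-9)+5 = -4
k=2,n=3: odd sum, s = (-4)-3 = -7
k=2,n=4: even sum, s = (-7)+8 = 1
k=2,n=5: odd sum, s = 1-5 = -4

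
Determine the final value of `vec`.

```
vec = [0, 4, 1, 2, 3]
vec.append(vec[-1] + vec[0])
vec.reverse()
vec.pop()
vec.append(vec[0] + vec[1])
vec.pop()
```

[3, 3, 2, 1, 4]

append vec[-1]+vec[0] = 3+0 = 3 → [0, 4, 1, 2, 3, 3]
reverse → [3, 3, 2, 1, 4, 0]
pop() removes 0 → [3, 3, 2, 1, 4]
append vec[0]+vec[1] = 3+3 = 6 → [3, 3, 2, 1, 4, 6]
pop() removes 6 → [3, 3, 2, 1, 4]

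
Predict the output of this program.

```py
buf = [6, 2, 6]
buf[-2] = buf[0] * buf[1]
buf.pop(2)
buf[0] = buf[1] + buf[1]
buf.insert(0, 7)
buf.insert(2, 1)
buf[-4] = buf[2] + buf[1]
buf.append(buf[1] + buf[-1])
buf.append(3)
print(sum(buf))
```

101

buf[-2] = buf[0]*buf[1] = 6*2 = 12 → [6, 12, 6]
pop(2) removes 6 → [6, 12]
buf[0] = buf[1]+buf[1] = 12+12 = 24 → [24, 12]
insert 7 at 0 → [7, 24, 12]
insert 1 at 2 → [7, 24, 1, 12]
buf[-4] = buf[2]+buf[1] = 1+24 = 25 → [25, 24, 1, 12]
append buf[1]+buf[-1] = 24+12 = 36 → [25, 24, 1, 12, 36]
append 3 → [25, 24, 1, 12, 36, 3]
sum = 101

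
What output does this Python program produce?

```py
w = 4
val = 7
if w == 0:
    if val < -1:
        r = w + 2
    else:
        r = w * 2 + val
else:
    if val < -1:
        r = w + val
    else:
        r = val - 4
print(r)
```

3

w=4, val=7
w == 0 is False; val < -1 is False
→ r = val - 4 = 3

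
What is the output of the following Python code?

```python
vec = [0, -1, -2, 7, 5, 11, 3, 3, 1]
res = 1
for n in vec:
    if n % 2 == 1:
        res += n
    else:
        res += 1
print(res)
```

n=0: not odd, res = 1+1 = 2
n=-1: odd, res = 2+(-1) = 1
n=-2: not odd, res = 1+1 = 2
n=7: odd, res = 2+7 = 9
n=5: odd, res = 9+5 = 14
n=11: odd, res = 14+11 = 25
n=3: odd, res = 25+3 = 28
n=3: odd, res = 28+3 = 31
n=1: odd, res = 31+1 = 32

32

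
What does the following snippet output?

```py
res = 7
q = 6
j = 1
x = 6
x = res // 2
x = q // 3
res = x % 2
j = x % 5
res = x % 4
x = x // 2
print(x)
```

1

x = 7//2 = 3
x = 6//3 = 2
res = 2%2 = 0
j = 2%5 = 2
res = 2%4 = 2
x = 2//2 = 1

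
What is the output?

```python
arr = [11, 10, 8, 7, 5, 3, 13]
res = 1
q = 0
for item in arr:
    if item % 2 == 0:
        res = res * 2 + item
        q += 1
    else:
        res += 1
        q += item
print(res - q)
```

-1

item=11: not even, res = 1+1 = 2; q=11
item=10: even, res = 2*2+10 = 14; q=12
item=8: even, res = 14*2+8 = 36; q=13
item=7: not even, res = 36+1 = 37; q=20
item=5: not even, res = 37+1 = 38; q=25
item=3: not even, res = 38+1 = 39; q=28
item=13: not even, res = 39+1 = 40; q=41
res-q = 40-41 = -1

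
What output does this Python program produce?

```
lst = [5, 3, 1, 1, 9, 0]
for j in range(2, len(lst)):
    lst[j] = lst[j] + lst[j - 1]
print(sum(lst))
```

j=2: lst[2] = 1+3 = 4 → [5, 3, 4, 1, 9, 0]
j=3: lst[3] = 1+4 = 5 → [5, 3, 4, 5, 9, 0]
j=4: lst[4] = 9+5 = 14 → [5, 3, 4, 5, 14, 0]
j=5: lst[5] = 0+14 = 14 → [5, 3, 4, 5, 14, 14]
sum = 45

45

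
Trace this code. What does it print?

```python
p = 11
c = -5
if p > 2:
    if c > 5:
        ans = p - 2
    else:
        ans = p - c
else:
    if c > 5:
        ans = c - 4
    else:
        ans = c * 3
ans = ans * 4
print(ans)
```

64

p=11, c=-5
p > 2 is True; c > 5 is False
→ ans = p - c = 16
ans = 16*4 = 64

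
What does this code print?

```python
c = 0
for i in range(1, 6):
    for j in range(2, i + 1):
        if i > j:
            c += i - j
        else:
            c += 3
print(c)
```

22

i=2,j=2: not 2>2, c = 0+3 = 3
i=3,j=2: 3>2, c = 3+1 = 4
i=3,j=3: not 3>3, c = 4+3 = 7
i=4,j=2: 4>2, c = 7+2 = 9
i=4,j=3: 4>3, c = 9+1 = 10
i=4,j=4: not 4>4, c = 10+3 = 13
i=5,j=2: 5>2, c = 13+3 = 16
i=5,j=3: 5>3, c = 16+2 = 18
i=5,j=4: 5>4, c = 18+1 = 19
i=5,j=5: not 5>5, c = 19+3 = 22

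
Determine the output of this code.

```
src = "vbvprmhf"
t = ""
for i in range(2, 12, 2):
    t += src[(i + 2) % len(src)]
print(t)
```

i=2: add src[4]='r' → 'r'
i=4: add src[6]='h' → 'rh'
i=6: add src[0]='v' → 'rhv'
i=8: add src[2]='v' → 'rhvv'
i=10: add src[4]='r' → 'rhvvr'

rhvvr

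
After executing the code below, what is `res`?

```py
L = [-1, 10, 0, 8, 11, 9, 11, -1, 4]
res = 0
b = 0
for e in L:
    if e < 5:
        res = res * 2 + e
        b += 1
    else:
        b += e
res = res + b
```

47

e=-1: <5, res = 0*2+(-1) = -1; b=1
e=10: not <5; b=11
e=0: <5, res = (-1)*2+0 = -2; b=12
e=8: not <5; b=20
e=11: not <5; b=31
e=9: not <5; b=40
e=11: not <5; b=51
e=-1: <5, res = (-2)*2+(-1) = -5; b=52
e=4: <5, res = (-5)*2+4 = -6; b=53
res+b = (-6)+53 = 47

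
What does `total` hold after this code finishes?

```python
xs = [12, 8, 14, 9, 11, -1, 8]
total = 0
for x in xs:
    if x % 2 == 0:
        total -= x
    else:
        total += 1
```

-39

x=12: even, total = 0-12 = -12
x=8: even, total = (-12)-8 = -20
x=14: even, total = (-20)-14 = -34
x=9: not even, total = (-34)+1 = -33
x=11: not even, total = (-33)+1 = -32
x=-1: not even, total = (-32)+1 = -31
x=8: even, total = (-31)-8 = -39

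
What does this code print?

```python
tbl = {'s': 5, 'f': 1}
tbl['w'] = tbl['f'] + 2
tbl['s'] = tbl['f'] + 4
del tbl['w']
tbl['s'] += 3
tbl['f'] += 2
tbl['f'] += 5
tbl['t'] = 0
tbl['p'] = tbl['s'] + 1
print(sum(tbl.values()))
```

tbl['w'] = tbl['f']+2 = 3 → {'s': 5, 'f': 1, 'w': 3}
tbl['s'] = tbl['f']+4 = 5 → {'s': 5, 'f': 1, 'w': 3}
del 'w' → {'s': 5, 'f': 1}
tbl['s'] = 5+3 = 8 → {'s': 8, 'f': 1}
tbl['f'] = 1+2 = 3 → {'s': 8, 'f': 3}
tbl['f'] = 3+5 = 8 → {'s': 8, 'f': 8}
tbl['t'] = 0 → {'s': 8, 'f': 8, 't': 0}
tbl['p'] = tbl['s']+1 = 9 → {'s': 8, 'f': 8, 't': 0, 'p': 9}
sum of values = 25

25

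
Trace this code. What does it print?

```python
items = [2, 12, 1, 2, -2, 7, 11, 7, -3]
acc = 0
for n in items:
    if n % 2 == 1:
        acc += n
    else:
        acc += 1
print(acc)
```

n=2: not odd, acc = 0+1 = 1
n=12: not odd, acc = 1+1 = 2
n=1: odd, acc = 2+1 = 3
n=2: not odd, acc = 3+1 = 4
n=-2: not odd, acc = 4+1 = 5
n=7: odd, acc = 5+7 = 12
n=11: odd, acc = 12+11 = 23
n=7: odd, acc = 23+7 = 30
n=-3: odd, acc = 30+(-3) = 27

27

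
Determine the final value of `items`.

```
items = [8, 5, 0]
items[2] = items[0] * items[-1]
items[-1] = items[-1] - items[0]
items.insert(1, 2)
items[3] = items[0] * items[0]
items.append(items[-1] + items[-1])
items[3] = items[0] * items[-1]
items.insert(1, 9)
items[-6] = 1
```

[1, 9, 2, 5, 1024, 128]

items[2] = items[0]*items[-1] = 8*0 = 0 → [8, 5, 0]
items[-1] = items[-1]-items[0] = 0-8 = -8 → [8, 5, -8]
insert 2 at 1 → [8, 2, 5, -8]
items[3] = items[0]*items[0] = 8*8 = 64 → [8, 2, 5, 64]
append items[-1]+items[-1] = 64+64 = 128 → [8, 2, 5, 64, 128]
items[3] = items[0]*items[-1] = 8*128 = 1024 → [8, 2, 5, 1024, 128]
insert 9 at 1 → [8, 9, 2, 5, 1024, 128]
items[-6] = 1 → [1, 9, 2, 5, 1024, 128]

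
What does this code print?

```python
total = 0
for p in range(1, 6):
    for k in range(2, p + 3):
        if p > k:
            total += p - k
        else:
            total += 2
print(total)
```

p=1,k=2: not 1>2, total = 0+2 = 2
p=1,k=3: not 1>3, total = 2+2 = 4
p=2,k=2: not 2>2, total = 4+2 = 6
p=2,k=3: not 2>3, total = 6+2 = 8
p=2,k=4: not 2>4, total = 8+2 = 10
p=3,k=2: 3>2, total = 10+1 = 11
p=3,k=3: not 3>3, total = 11+2 = 13
p=3,k=4: not 3>4, total = 13+2 = 15
p=3,k=5: not 3>5, total = 15+2 = 17
p=4,k=2: 4>2, total = 17+2 = 19
p=4,k=3: 4>3, total = 19+1 = 20
p=4,k=4: not 4>4, total = 20+2 = 22
p=4,k=5: not 4>5, total = 22+2 = 24
p=4,k=6: not 4>6, total = 24+2 = 26
p=5,k=2: 5>2, total = 26+3 = 29
p=5,k=3: 5>3, total = 29+2 = 31
p=5,k=4: 5>4, total = 31+1 = 32
p=5,k=5: not 5>5, total = 32+2 = 34
p=5,k=6: not 5>6, total = 34+2 = 36
p=5,k=7: not 5>7, total = 36+2 = 38

38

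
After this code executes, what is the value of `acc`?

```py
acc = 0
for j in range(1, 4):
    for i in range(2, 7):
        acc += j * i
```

120

j=1,i=2: acc = 0+2 = 2
j=1,i=3: acc = 2+3 = 5
j=1,i=4: acc = 5+4 = 9
j=1,i=5: acc = 9+5 = 14
j=1,i=6: acc = 14+6 = 20
j=2,i=2: acc = 20+4 = 24
j=2,i=3: acc = 24+6 = 30
j=2,i=4: acc = 30+8 = 38
j=2,i=5: acc = 38+10 = 48
j=2,i=6: acc = 48+12 = 60
j=3,i=2: acc = 60+6 = 66
j=3,i=3: acc = 66+9 = 75
j=3,i=4: acc = 75+12 = 87
j=3,i=5: acc = 87+15 = 102
j=3,i=6: acc = 102+18 = 120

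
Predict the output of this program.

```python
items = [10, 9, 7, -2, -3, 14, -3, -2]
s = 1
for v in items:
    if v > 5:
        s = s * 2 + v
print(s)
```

v=10: >5, s = 1*2+10 = 12
v=9: >5, s = 12*2+9 = 33
v=7: >5, s = 33*2+7 = 73
v=-2: not >5
v=-3: not >5
v=14: >5, s = 73*2+14 = 160
v=-3: not >5
v=-2: not >5

160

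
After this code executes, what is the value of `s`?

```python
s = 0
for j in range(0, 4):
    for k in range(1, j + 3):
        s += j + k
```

60

j=0,k=1: s = 0+1 = 1
j=0,k=2: s = 1+2 = 3
j=1,k=1: s = 3+2 = 5
j=1,k=2: s = 5+3 = 8
j=1,k=3: s = 8+4 = 12
j=2,k=1: s = 12+3 = 15
j=2,k=2: s = 15+4 = 19
j=2,k=3: s = 19+5 = 24
j=2,k=4: s = 24+6 = 30
j=3,k=1: s = 30+4 = 34
j=3,k=2: s = 34+5 = 39
j=3,k=3: s = 39+6 = 45
j=3,k=4: s = 45+7 = 52
j=3,k=5: s = 52+8 = 60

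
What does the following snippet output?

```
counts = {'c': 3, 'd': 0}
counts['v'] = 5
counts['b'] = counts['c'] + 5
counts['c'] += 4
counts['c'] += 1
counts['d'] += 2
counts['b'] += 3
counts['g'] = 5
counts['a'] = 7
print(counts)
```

{'c': 8, 'd': 2, 'v': 5, 'b': 11, 'g': 5, 'a': 7}

counts['v'] = 5 → {'c': 3, 'd': 0, 'v': 5}
counts['b'] = counts['c']+5 = 8 → {'c': 3, 'd': 0, 'v': 5, 'b': 8}
counts['c'] = 3+4 = 7 → {'c': 7, 'd': 0, 'v': 5, 'b': 8}
counts['c'] = 7+1 = 8 → {'c': 8, 'd': 0, 'v': 5, 'b': 8}
counts['d'] = 0+2 = 2 → {'c': 8, 'd': 2, 'v': 5, 'b': 8}
counts['b'] = 8+3 = 11 → {'c': 8, 'd': 2, 'v': 5, 'b': 11}
counts['g'] = 5 → {'c': 8, 'd': 2, 'v': 5, 'b': 11, 'g': 5}
counts['a'] = 7 → {'c': 8, 'd': 2, 'v': 5, 'b': 11, 'g': 5, 'a': 7}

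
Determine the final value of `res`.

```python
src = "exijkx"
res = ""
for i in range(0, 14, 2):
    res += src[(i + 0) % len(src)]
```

'eikeike'

i=0: add src[0]='e' → 'e'
i=2: add src[2]='i' → 'ei'
i=4: add src[4]='k' → 'eik'
i=6: add src[0]='e' → 'eike'
i=8: add src[2]='i' → 'eikei'
i=10: add src[4]='k' → 'eikeik'
i=12: add src[0]='e' → 'eikeike'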